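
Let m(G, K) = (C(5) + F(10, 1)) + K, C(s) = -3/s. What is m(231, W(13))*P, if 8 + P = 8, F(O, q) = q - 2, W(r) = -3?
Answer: 0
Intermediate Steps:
F(O, q) = -2 + q
m(G, K) = -8/5 + K (m(G, K) = (-3/5 + (-2 + 1)) + K = (-3*⅕ - 1) + K = (-⅗ - 1) + K = -8/5 + K)
P = 0 (P = -8 + 8 = 0)
m(231, W(13))*P = (-8/5 - 3)*0 = -23/5*0 = 0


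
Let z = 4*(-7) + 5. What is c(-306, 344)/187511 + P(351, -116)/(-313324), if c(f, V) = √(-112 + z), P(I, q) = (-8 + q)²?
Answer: -3844/78331 + 3*I*√15/187511 ≈ -0.049074 + 6.1964e-5*I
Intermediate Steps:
z = -23 (z = -28 + 5 = -23)
c(f, V) = 3*I*√15 (c(f, V) = √(-112 - 23) = √(-135) = 3*I*√15)
c(-306, 344)/187511 + P(351, -116)/(-313324) = (3*I*√15)/187511 + (-8 - 116)²/(-313324) = (3*I*√15)*(1/187511) + (-124)²*(-1/313324) = 3*I*√15/187511 + 15376*(-1/313324) = 3*I*√15/187511 - 3844/78331 = -3844/78331 + 3*I*√15/187511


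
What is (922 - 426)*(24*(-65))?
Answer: -773760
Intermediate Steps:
(922 - 426)*(24*(-65)) = 496*(-1560) = -773760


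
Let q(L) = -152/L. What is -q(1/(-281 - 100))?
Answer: -57912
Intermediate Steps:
-q(1/(-281 - 100)) = -(-152)/(1/(-281 - 100)) = -(-152)/(1/(-381)) = -(-152)/(-1/381) = -(-152)*(-381) = -1*57912 = -57912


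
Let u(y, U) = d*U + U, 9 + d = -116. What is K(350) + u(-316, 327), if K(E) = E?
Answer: -40198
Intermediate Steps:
d = -125 (d = -9 - 116 = -125)
u(y, U) = -124*U (u(y, U) = -125*U + U = -124*U)
K(350) + u(-316, 327) = 350 - 124*327 = 350 - 40548 = -40198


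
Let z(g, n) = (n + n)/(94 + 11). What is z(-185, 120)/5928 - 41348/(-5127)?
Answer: 23831370/2954861 ≈ 8.0651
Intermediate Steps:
z(g, n) = 2*n/105 (z(g, n) = (2*n)/105 = (2*n)*(1/105) = 2*n/105)
z(-185, 120)/5928 - 41348/(-5127) = ((2/105)*120)/5928 - 41348/(-5127) = (16/7)*(1/5928) - 41348*(-1/5127) = 2/5187 + 41348/5127 = 23831370/2954861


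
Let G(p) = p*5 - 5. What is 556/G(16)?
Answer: 556/75 ≈ 7.4133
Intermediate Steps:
G(p) = -5 + 5*p (G(p) = 5*p - 5 = -5 + 5*p)
556/G(16) = 556/(-5 + 5*16) = 556/(-5 + 80) = 556/75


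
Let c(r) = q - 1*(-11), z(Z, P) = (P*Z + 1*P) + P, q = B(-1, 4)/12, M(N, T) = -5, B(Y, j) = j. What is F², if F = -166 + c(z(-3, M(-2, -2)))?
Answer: 215296/9 ≈ 23922.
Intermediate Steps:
q = ⅓ (q = 4/12 = 4*(1/12) = ⅓ ≈ 0.33333)
z(Z, P) = 2*P + P*Z (z(Z, P) = (P*Z + P) + P = (P + P*Z) + P = 2*P + P*Z)
c(r) = 34/3 (c(r) = ⅓ - 1*(-11) = ⅓ + 11 = 34/3)
F = -464/3 (F = -166 + 34/3 = -464/3 ≈ -154.67)
F² = (-464/3)² = 215296/9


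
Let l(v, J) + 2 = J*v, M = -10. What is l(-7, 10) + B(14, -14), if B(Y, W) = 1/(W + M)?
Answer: -1729/24 ≈ -72.042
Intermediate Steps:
l(v, J) = -2 + J*v
B(Y, W) = 1/(-10 + W) (B(Y, W) = 1/(W - 10) = 1/(-10 + W))
l(-7, 10) + B(14, -14) = (-2 + 10*(-7)) + 1/(-10 - 14) = (-2 - 70) + 1/(-24) = -72 - 1/24 = -1729/24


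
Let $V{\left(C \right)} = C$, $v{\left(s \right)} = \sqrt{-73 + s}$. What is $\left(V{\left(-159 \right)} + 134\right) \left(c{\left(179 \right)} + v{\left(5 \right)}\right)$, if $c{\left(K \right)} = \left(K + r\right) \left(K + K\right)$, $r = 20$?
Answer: $-1781050 - 50 i \sqrt{17} \approx -1.7811 \cdot 10^{6} - 206.16 i$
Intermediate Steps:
$c{\left(K \right)} = 2 K \left(20 + K\right)$ ($c{\left(K \right)} = \left(K + 20\right) \left(K + K\right) = \left(20 + K\right) 2 K = 2 K \left(20 + K\right)$)
$\left(V{\left(-159 \right)} + 134\right) \left(c{\left(179 \right)} + v{\left(5 \right)}\right) = \left(-159 + 134\right) \left(2 \cdot 179 \left(20 + 179\right) + \sqrt{-73 + 5}\right) = - 25 \left(2 \cdot 179 \cdot 199 + \sqrt{-68}\right) = - 25 \left(71242 + 2 i \sqrt{17}\right) = -1781050 - 50 i \sqrt{17}$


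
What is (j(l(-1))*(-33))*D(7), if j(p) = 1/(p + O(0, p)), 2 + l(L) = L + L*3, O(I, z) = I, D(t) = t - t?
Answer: 0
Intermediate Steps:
D(t) = 0
l(L) = -2 + 4*L (l(L) = -2 + (L + L*3) = -2 + (L + 3*L) = -2 + 4*L)
j(p) = 1/p (j(p) = 1/(p + 0) = 1/p)
(j(l(-1))*(-33))*D(7) = (-33/(-2 + 4*(-1)))*0 = (-33/(-2 - 4))*0 = (-33/(-6))*0 = -1/6*(-33)*0 = (11/2)*0 = 0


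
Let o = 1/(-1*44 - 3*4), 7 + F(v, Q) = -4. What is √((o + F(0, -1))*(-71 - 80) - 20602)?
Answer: I*√14847630/28 ≈ 137.62*I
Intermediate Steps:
F(v, Q) = -11 (F(v, Q) = -7 - 4 = -11)
o = -1/56 (o = 1/(-44 - 12) = 1/(-56) = -1/56 ≈ -0.017857)
√((o + F(0, -1))*(-71 - 80) - 20602) = √((-1/56 - 11)*(-71 - 80) - 20602) = √(-617/56*(-151) - 20602) = √(93167/56 - 20602) = √(-1060545/56) = I*√14847630/28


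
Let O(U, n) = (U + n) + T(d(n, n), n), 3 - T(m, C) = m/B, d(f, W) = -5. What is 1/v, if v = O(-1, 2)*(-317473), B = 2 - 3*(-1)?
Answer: -1/1587365 ≈ -6.2998e-7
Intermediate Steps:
B = 5 (B = 2 + 3 = 5)
T(m, C) = 3 - m/5
O(U, n) = 4 + U + n (O(U, n) = (U + n) + (3 - ⅕*(-5)) = (U + n) + (3 + 1) = (U + n) + 4 = 4 + U + n)
v = -1587365 (v = (4 - 1 + 2)*(-317473) = 5*(-317473) = -1587365)
1/v = 1/(-1587365) = -1/1587365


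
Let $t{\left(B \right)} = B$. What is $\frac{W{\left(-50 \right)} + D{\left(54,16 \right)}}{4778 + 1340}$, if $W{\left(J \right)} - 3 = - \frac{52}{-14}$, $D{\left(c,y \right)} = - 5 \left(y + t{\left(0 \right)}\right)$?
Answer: $- \frac{27}{2254} \approx -0.011979$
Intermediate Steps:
$D{\left(c,y \right)} = - 5 y$ ($D{\left(c,y \right)} = - 5 \left(y + 0\right) = - 5 y$)
$W{\left(J \right)} = \frac{47}{7}$ ($W{\left(J \right)} = 3 - \frac{52}{-14} = 3 - - \frac{26}{7} = 3 + \frac{26}{7} = \frac{47}{7}$)
$\frac{W{\left(-50 \right)} + D{\left(54,16 \right)}}{4778 + 1340} = \frac{\frac{47}{7} - 80}{4778 + 1340} = \frac{\frac{47}{7} - 80}{6118} = \left(- \frac{513}{7}\right) \frac{1}{6118} = - \frac{27}{2254}$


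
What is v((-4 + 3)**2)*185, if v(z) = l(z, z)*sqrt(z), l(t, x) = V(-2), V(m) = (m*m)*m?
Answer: -1480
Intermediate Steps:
V(m) = m**3 (V(m) = m**2*m = m**3)
l(t, x) = -8 (l(t, x) = (-2)**3 = -8)
v(z) = -8*sqrt(z)
v((-4 + 3)**2)*185 = -8*sqrt((-4 + 3)**2)*185 = -8*sqrt((-1)**2)*185 = -8*sqrt(1)*185 = -8*1*185 = -8*185 = -1480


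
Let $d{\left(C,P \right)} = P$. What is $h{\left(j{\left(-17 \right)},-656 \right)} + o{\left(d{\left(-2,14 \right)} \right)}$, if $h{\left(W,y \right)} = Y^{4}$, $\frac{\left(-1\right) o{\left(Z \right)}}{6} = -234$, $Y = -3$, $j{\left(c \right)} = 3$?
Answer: $1485$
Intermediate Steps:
$o{\left(Z \right)} = 1404$ ($o{\left(Z \right)} = \left(-6\right) \left(-234\right) = 1404$)
$h{\left(W,y \right)} = 81$ ($h{\left(W,y \right)} = \left(-3\right)^{4} = 81$)
$h{\left(j{\left(-17 \right)},-656 \right)} + o{\left(d{\left(-2,14 \right)} \right)} = 81 + 1404 = 1485$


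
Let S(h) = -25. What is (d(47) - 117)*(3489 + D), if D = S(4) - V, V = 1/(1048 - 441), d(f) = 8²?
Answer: -111440291/607 ≈ -1.8359e+5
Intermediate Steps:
d(f) = 64
V = 1/607 ≈ 0.0016474
D = -15176/607 (D = -25 - 1*1/607 = -25 - 1/607 = -15176/607 ≈ -25.002)
(d(47) - 117)*(3489 + D) = (64 - 117)*(3489 - 15176/607) = -53*2102647/607 = -111440291/607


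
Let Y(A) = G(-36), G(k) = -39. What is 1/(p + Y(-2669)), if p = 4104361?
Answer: 1/4104322 ≈ 2.4365e-7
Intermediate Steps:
Y(A) = -39
1/(p + Y(-2669)) = 1/(4104361 - 39) = 1/4104322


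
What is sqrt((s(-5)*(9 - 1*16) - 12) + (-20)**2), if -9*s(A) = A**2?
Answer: sqrt(3667)/3 ≈ 20.185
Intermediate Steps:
s(A) = -A**2/9
sqrt((s(-5)*(9 - 1*16) - 12) + (-20)**2) = sqrt(((-1/9*(-5)**2)*(9 - 1*16) - 12) + (-20)**2) = sqrt(((-1/9*25)*(9 - 16) - 12) + 400) = sqrt((-25/9*(-7) - 12) + 400) = sqrt((175/9 - 12) + 400) = sqrt(67/9 + 400) = sqrt(3667/9) = sqrt(3667)/3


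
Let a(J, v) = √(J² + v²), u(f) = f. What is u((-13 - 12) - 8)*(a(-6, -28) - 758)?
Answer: 25014 - 66*√205 ≈ 24069.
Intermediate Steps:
u((-13 - 12) - 8)*(a(-6, -28) - 758) = ((-13 - 12) - 8)*(√((-6)² + (-28)²) - 758) = (-25 - 8)*(√(36 + 784) - 758) = -33*(√820 - 758) = -33*(2*√205 - 758) = -33*(-758 + 2*√205) = 25014 - 66*√205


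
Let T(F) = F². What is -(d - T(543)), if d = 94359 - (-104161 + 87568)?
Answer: 183897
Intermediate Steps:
d = 110952 (d = 94359 - 1*(-16593) = 94359 + 16593 = 110952)
-(d - T(543)) = -(110952 - 1*543²) = -(110952 - 1*294849) = -(110952 - 294849) = -1*(-183897) = 183897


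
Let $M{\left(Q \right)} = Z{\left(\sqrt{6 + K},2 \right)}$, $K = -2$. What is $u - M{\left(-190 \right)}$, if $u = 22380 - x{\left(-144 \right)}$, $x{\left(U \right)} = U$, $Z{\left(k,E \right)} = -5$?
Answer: $22529$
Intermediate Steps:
$M{\left(Q \right)} = -5$
$u = 22524$ ($u = 22380 - -144 = 22380 + 144 = 22524$)
$u - M{\left(-190 \right)} = 22524 - -5 = 22524 + 5 = 22529$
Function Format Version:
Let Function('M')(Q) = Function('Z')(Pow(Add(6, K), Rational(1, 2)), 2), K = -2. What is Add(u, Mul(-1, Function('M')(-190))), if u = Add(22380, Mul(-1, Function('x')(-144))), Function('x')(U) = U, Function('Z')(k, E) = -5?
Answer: 22529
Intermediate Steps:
Function('M')(Q) = -5
u = 22524 (u = Add(22380, Mul(-1, -144)) = Add(22380, 144) = 22524)
Add(u, Mul(-1, Function('M')(-190))) = Add(22524, Mul(-1, -5)) = Add(22524, 5) = 22529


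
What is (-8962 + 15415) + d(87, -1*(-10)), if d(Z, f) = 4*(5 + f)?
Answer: 6513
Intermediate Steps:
d(Z, f) = 20 + 4*f
(-8962 + 15415) + d(87, -1*(-10)) = (-8962 + 15415) + (20 + 4*(-1*(-10))) = 6453 + (20 + 4*10) = 6453 + (20 + 40) = 6453 + 60 = 6513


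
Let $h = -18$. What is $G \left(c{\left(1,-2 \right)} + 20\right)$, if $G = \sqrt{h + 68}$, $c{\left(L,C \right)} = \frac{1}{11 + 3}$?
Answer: $\frac{1405 \sqrt{2}}{14} \approx 141.93$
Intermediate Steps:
$c{\left(L,C \right)} = \frac{1}{14}$
$G = 5 \sqrt{2}$ ($G = \sqrt{-18 + 68} = \sqrt{50} = 5 \sqrt{2} \approx 7.0711$)
$G \left(c{\left(1,-2 \right)} + 20\right) = 5 \sqrt{2} \left(\frac{1}{14} + 20\right) = 5 \sqrt{2} \cdot \frac{281}{14} = \frac{1405 \sqrt{2}}{14}$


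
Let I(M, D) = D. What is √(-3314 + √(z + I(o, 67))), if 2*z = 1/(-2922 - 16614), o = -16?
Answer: √(-79050353184 + 2442*√6392723766)/4884 ≈ 57.496*I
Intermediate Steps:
z = -1/39072 (z = 1/(2*(-2922 - 16614)) = (½)/(-19536) = (½)*(-1/19536) = -1/39072 ≈ -2.5594e-5)
√(-3314 + √(z + I(o, 67))) = √(-3314 + √(-1/39072 + 67)) = √(-3314 + √(2617823/39072)) = √(-3314 + √6392723766/9768)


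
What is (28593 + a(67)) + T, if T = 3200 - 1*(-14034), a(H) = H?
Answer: 45894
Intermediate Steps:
T = 17234 (T = 3200 + 14034 = 17234)
(28593 + a(67)) + T = (28593 + 67) + 17234 = 28660 + 17234 = 45894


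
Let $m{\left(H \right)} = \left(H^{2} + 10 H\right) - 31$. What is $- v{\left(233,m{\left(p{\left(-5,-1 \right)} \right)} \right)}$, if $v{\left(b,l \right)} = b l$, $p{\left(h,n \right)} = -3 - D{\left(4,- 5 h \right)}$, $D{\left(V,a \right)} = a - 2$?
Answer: $-89705$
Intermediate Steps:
$D{\left(V,a \right)} = -2 + a$ ($D{\left(V,a \right)} = a - 2 = -2 + a$)
$p{\left(h,n \right)} = -1 + 5 h$ ($p{\left(h,n \right)} = -3 - \left(-2 - 5 h\right) = -3 + \left(2 + 5 h\right) = -1 + 5 h$)
$m{\left(H \right)} = -31 + H^{2} + 10 H$
$- v{\left(233,m{\left(p{\left(-5,-1 \right)} \right)} \right)} = - 233 \left(-31 + \left(-1 + 5 \left(-5\right)\right)^{2} + 10 \left(-1 + 5 \left(-5\right)\right)\right) = - 233 \left(-31 + \left(-1 - 25\right)^{2} + 10 \left(-1 - 25\right)\right) = - 233 \left(-31 + \left(-26\right)^{2} + 10 \left(-26\right)\right) = - 233 \left(-31 + 676 - 260\right) = - 233 \cdot 385 = \left(-1\right) 89705 = -89705$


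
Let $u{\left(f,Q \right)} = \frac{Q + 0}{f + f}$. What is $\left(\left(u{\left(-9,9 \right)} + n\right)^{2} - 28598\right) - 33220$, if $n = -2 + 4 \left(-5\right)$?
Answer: $- \frac{245247}{4} \approx -61312.0$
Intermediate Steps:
$n = -22$ ($n = -2 - 20 = -22$)
$u{\left(f,Q \right)} = \frac{Q}{2 f}$
$\left(\left(u{\left(-9,9 \right)} + n\right)^{2} - 28598\right) - 33220 = \left(\left(\frac{1}{2} \cdot 9 \frac{1}{-9} - 22\right)^{2} - 28598\right) - 33220 = \left(\left(\frac{1}{2} \cdot 9 \left(- \frac{1}{9}\right) - 22\right)^{2} - 28598\right) - 33220 = \left(\left(- \frac{1}{2} - 22\right)^{2} - 28598\right) - 33220 = \left(\left(- \frac{45}{2}\right)^{2} - 28598\right) - 33220 = \left(\frac{2025}{4} - 28598\right) - 33220 = - \frac{112367}{4} - 33220 = - \frac{245247}{4}$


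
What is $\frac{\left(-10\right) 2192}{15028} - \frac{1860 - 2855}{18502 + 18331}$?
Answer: $- \frac{198106625}{138381581} \approx -1.4316$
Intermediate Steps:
$\frac{\left(-10\right) 2192}{15028} - \frac{1860 - 2855}{18502 + 18331} = \left(-21920\right) \frac{1}{15028} - - \frac{995}{36833} = - \frac{5480}{3757} - \left(-995\right) \frac{1}{36833} = - \frac{5480}{3757} - - \frac{995}{36833} = - \frac{5480}{3757} + \frac{995}{36833} = - \frac{198106625}{138381581}$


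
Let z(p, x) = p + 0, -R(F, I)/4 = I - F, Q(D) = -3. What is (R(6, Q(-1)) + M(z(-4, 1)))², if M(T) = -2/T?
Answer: 5329/4 ≈ 1332.3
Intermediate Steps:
R(F, I) = -4*I + 4*F (R(F, I) = -4*(I - F) = -4*I + 4*F)
z(p, x) = p
(R(6, Q(-1)) + M(z(-4, 1)))² = ((-4*(-3) + 4*6) - 2/(-4))² = ((12 + 24) - 2*(-¼))² = (36 + ½)² = (73/2)² = 5329/4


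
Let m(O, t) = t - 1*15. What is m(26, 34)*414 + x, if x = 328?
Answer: 8194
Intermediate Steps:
m(O, t) = -15 + t (m(O, t) = t - 15 = -15 + t)
m(26, 34)*414 + x = (-15 + 34)*414 + 328 = 19*414 + 328 = 7866 + 328 = 8194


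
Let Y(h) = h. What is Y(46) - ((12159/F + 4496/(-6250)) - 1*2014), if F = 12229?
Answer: 11244811631/5459375 ≈ 2059.7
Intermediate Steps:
Y(46) - ((12159/F + 4496/(-6250)) - 1*2014) = 46 - ((12159/12229 + 4496/(-6250)) - 1*2014) = 46 - ((12159*(1/12229) + 4496*(-1/6250)) - 2014) = 46 - ((1737/1747 - 2248/3125) - 2014) = 46 - (1500869/5459375 - 2014) = 46 - 1*(-10993680381/5459375) = 46 + 10993680381/5459375 = 11244811631/5459375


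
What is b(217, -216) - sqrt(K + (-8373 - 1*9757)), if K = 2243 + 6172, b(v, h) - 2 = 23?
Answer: 25 - I*sqrt(9715) ≈ 25.0 - 98.565*I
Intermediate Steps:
b(v, h) = 25 (b(v, h) = 2 + 23 = 25)
K = 8415
b(217, -216) - sqrt(K + (-8373 - 1*9757)) = 25 - sqrt(8415 + (-8373 - 1*9757)) = 25 - sqrt(8415 + (-8373 - 9757)) = 25 - sqrt(8415 - 18130) = 25 - sqrt(-9715) = 25 - I*sqrt(9715)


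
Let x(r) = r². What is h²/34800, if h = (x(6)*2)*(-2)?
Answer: 432/725 ≈ 0.59586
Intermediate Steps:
h = -144 (h = (6²*2)*(-2) = (36*2)*(-2) = 72*(-2) = -144)
h²/34800 = (-144)²/34800 = 20736*(1/34800) = 432/725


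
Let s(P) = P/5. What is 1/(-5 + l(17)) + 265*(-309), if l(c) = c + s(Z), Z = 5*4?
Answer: -1310159/16 ≈ -81885.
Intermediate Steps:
Z = 20
s(P) = P/5 (s(P) = P*(⅕) = P/5)
l(c) = 4 + c (l(c) = c + (⅕)*20 = c + 4 = 4 + c)
1/(-5 + l(17)) + 265*(-309) = 1/(-5 + (4 + 17)) + 265*(-309) = 1/(-5 + 21) - 81885 = 1/16 - 81885 = -1310159/16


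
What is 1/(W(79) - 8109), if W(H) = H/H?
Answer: -1/8108 ≈ -0.00012334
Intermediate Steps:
W(H) = 1
1/(W(79) - 8109) = 1/(1 - 8109) = 1/(-8108) = -1/8108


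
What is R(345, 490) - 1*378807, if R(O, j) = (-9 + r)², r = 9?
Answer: -378807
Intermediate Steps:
R(O, j) = 0 (R(O, j) = (-9 + 9)² = 0² = 0)
R(345, 490) - 1*378807 = 0 - 1*378807 = 0 - 378807 = -378807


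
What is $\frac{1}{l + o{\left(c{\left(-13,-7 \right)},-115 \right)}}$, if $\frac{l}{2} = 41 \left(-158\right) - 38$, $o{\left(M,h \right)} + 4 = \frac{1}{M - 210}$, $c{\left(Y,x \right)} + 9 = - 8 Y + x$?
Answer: $- \frac{122}{1590393} \approx -7.6711 \cdot 10^{-5}$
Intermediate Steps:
$c{\left(Y,x \right)} = -9 + x - 8 Y$ ($c{\left(Y,x \right)} = -9 - \left(- x + 8 Y\right) = -9 + x - 8 Y$)
$o{\left(M,h \right)} = -4 + \frac{1}{-210 + M}$ ($o{\left(M,h \right)} = -4 + \frac{1}{M - 210} = -4 + \frac{1}{-210 + M}$)
$l = -13032$ ($l = 2 \left(41 \left(-158\right) - 38\right) = 2 \left(-6478 - 38\right) = 2 \left(-6516\right) = -13032$)
$\frac{1}{l + o{\left(c{\left(-13,-7 \right)},-115 \right)}} = \frac{1}{-13032 + \frac{841 - 4 \left(-9 - 7 - -104\right)}{-210 - -88}} = \frac{1}{-13032 + \frac{841 - 4 \left(-9 - 7 + 104\right)}{-210 - -88}} = \frac{1}{-13032 + \frac{841 - 352}{-210 + 88}} = \frac{1}{-13032 + \frac{841 - 352}{-122}} = \frac{1}{-13032 - \frac{489}{122}} = \frac{1}{- \frac{1590393}{122}} = - \frac{122}{1590393}$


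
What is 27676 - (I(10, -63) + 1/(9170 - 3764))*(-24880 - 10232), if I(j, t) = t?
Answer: -1968120528/901 ≈ -2.1844e+6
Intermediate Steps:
27676 - (I(10, -63) + 1/(9170 - 3764))*(-24880 - 10232) = 27676 - (-63 + 1/(9170 - 3764))*(-24880 - 10232) = 27676 - (-63 + 1/5406)*(-35112) = 27676 - (-340577)*(-35112)/5406 = 27676 - 1*1993056604/901 = 27676 - 1993056604/901 = -1968120528/901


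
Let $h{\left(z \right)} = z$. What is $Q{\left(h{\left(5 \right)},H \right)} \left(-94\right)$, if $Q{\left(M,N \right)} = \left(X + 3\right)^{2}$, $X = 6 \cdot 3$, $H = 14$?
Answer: $-41454$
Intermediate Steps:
$X = 18$
$Q{\left(M,N \right)} = 441$ ($Q{\left(M,N \right)} = \left(18 + 3\right)^{2} = 21^{2} = 441$)
$Q{\left(h{\left(5 \right)},H \right)} \left(-94\right) = 441 \left(-94\right) = -41454$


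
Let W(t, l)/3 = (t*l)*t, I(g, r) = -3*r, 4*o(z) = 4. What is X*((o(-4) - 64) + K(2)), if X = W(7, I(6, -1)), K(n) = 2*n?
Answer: -26019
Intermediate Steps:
o(z) = 1 (o(z) = (1/4)*4 = 1)
W(t, l) = 3*l*t**2 (W(t, l) = 3*((t*l)*t) = 3*((l*t)*t) = 3*(l*t**2) = 3*l*t**2)
X = 441 (X = 3*(-3*(-1))*7**2 = 3*3*49 = 441)
X*((o(-4) - 64) + K(2)) = 441*((1 - 64) + 2*2) = 441*(-63 + 4) = 441*(-59) = -26019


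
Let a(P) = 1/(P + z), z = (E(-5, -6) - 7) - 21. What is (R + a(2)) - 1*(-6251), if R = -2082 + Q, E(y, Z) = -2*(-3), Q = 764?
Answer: 98659/20 ≈ 4933.0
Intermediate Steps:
E(y, Z) = 6
z = -22 (z = (6 - 7) - 21 = -1 - 21 = -22)
R = -1318 (R = -2082 + 764 = -1318)
a(P) = 1/(-22 + P) (a(P) = 1/(P - 22) = 1/(-22 + P))
(R + a(2)) - 1*(-6251) = (-1318 + 1/(-22 + 2)) - 1*(-6251) = (-1318 + 1/(-20)) + 6251 = (-1318 - 1/20) + 6251 = -26361/20 + 6251 = 98659/20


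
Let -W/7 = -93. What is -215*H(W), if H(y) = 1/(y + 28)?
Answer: -215/679 ≈ -0.31664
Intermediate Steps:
W = 651 (W = -7*(-93) = 651)
H(y) = 1/(28 + y)
-215*H(W) = -215/(28 + 651) = -215/679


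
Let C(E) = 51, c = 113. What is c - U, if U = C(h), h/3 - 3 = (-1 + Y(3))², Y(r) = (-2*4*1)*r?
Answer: 62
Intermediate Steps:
Y(r) = -8*r (Y(r) = (-8*1)*r = -8*r)
h = 1884 (h = 9 + 3*(-1 - 8*3)² = 9 + 3*(-1 - 24)² = 9 + 3*(-25)² = 9 + 3*625 = 9 + 1875 = 1884)
U = 51
c - U = 113 - 1*51 = 113 - 51 = 62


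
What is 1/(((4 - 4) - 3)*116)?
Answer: -1/348 ≈ -0.0028736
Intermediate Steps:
1/(((4 - 4) - 3)*116) = 1/((0 - 3)*116) = 1/(-3*116) = 1/(-348) = -1/348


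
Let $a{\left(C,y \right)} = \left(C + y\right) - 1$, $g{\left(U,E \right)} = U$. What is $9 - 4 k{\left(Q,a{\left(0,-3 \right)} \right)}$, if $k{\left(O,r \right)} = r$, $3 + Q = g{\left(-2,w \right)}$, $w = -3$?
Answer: $25$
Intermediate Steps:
$Q = -5$ ($Q = -3 - 2 = -5$)
$a{\left(C,y \right)} = -1 + C + y$
$9 - 4 k{\left(Q,a{\left(0,-3 \right)} \right)} = 9 - 4 \left(-1 + 0 - 3\right) = 9 - -16 = 9 + 16 = 25$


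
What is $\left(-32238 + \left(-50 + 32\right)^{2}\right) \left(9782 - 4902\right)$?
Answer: $-155740320$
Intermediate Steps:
$\left(-32238 + \left(-50 + 32\right)^{2}\right) \left(9782 - 4902\right) = \left(-32238 + \left(-18\right)^{2}\right) 4880 = \left(-32238 + 324\right) 4880 = \left(-31914\right) 4880 = -155740320$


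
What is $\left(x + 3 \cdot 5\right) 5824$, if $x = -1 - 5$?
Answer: $52416$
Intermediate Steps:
$x = -6$
$\left(x + 3 \cdot 5\right) 5824 = \left(-6 + 3 \cdot 5\right) 5824 = \left(-6 + 15\right) 5824 = 9 \cdot 5824 = 52416$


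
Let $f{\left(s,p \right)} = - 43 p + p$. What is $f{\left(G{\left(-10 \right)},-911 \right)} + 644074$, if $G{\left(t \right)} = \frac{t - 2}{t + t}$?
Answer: $682336$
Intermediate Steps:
$G{\left(t \right)} = \frac{-2 + t}{2 t}$
$f{\left(s,p \right)} = - 42 p$
$f{\left(G{\left(-10 \right)},-911 \right)} + 644074 = \left(-42\right) \left(-911\right) + 644074 = 38262 + 644074 = 682336$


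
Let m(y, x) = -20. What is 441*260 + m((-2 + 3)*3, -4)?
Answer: 114640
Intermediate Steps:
441*260 + m((-2 + 3)*3, -4) = 441*260 - 20 = 114660 - 20 = 114640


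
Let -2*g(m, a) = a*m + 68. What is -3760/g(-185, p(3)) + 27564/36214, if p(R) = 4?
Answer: -3965723/380247 ≈ -10.429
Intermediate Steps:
g(m, a) = -34 - a*m/2 (g(m, a) = -(a*m + 68)/2 = -(68 + a*m)/2 = -34 - a*m/2)
-3760/g(-185, p(3)) + 27564/36214 = -3760/(-34 - ½*4*(-185)) + 27564/36214 = -3760/(-34 + 370) + 27564*(1/36214) = -3760/336 + 13782/18107 = -3760*1/336 + 13782/18107 = -235/21 + 13782/18107 = -3965723/380247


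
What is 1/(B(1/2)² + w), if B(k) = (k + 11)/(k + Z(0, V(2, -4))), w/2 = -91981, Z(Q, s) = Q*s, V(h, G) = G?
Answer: -1/183433 ≈ -5.4516e-6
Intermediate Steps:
w = -183962 (w = 2*(-91981) = -183962)
B(k) = (11 + k)/k (B(k) = (k + 11)/(k + 0*(-4)) = (11 + k)/(k + 0) = (11 + k)/k)
1/(B(1/2)² + w) = 1/(((11 + 1/2)/(1/2))² - 183962) = 1/(((11 + ½)/(½))² - 183962) = 1/((2*(23/2))² - 183962) = 1/(23² - 183962) = 1/(529 - 183962) = 1/(-183433) = -1/183433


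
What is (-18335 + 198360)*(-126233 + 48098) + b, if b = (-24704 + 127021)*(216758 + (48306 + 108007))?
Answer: 24105252132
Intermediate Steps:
b = 38171505507 (b = 102317*(216758 + 156313) = 102317*373071 = 38171505507)
(-18335 + 198360)*(-126233 + 48098) + b = (-18335 + 198360)*(-126233 + 48098) + 38171505507 = 180025*(-78135) + 38171505507 = -14066253375 + 38171505507 = 24105252132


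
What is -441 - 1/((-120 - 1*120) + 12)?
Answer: -100547/228 ≈ -441.00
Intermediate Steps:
-441 - 1/((-120 - 1*120) + 12) = -441 - 1/((-120 - 120) + 12) = -441 - 1/(-240 + 12) = -441 - 1/(-228) = -441 - 1*(-1/228) = -441 + 1/228 = -100547/228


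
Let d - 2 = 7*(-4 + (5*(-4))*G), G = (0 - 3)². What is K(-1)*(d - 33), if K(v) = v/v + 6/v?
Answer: 6595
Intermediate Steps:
K(v) = 1 + 6/v
G = 9 (G = (-3)² = 9)
d = -1286 (d = 2 + 7*(-4 + (5*(-4))*9) = 2 + 7*(-4 - 20*9) = 2 + 7*(-4 - 180) = 2 + 7*(-184) = 2 - 1288 = -1286)
K(-1)*(d - 33) = ((6 - 1)/(-1))*(-1286 - 33) = -1*5*(-1319) = -5*(-1319) = 6595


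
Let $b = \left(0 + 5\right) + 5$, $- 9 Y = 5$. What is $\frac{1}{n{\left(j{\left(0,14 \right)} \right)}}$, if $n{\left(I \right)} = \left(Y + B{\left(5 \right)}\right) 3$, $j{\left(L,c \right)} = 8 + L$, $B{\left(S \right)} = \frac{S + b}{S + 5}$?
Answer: $\frac{6}{17} \approx 0.35294$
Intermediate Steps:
$Y = - \frac{5}{9}$ ($Y = \left(- \frac{1}{9}\right) 5 = - \frac{5}{9} \approx -0.55556$)
$b = 10$ ($b = 5 + 5 = 10$)
$B{\left(S \right)} = \frac{10 + S}{5 + S}$ ($B{\left(S \right)} = \frac{S + 10}{S + 5} = \frac{10 + S}{5 + S}$)
$n{\left(I \right)} = \frac{17}{6}$ ($n{\left(I \right)} = \left(- \frac{5}{9} + \frac{10 + 5}{5 + 5}\right) 3 = \left(- \frac{5}{9} + \frac{1}{10} \cdot 15\right) 3 = \left(- \frac{5}{9} + \frac{3}{2}\right) 3 = \frac{17}{18} \cdot 3 = \frac{17}{6}$)
$\frac{1}{n{\left(j{\left(0,14 \right)} \right)}} = \frac{1}{\frac{17}{6}} = \frac{6}{17}$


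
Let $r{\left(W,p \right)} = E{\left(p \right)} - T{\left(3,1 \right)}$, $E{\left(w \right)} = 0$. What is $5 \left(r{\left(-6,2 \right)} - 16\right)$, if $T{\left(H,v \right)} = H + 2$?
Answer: $-105$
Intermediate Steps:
$T{\left(H,v \right)} = 2 + H$
$r{\left(W,p \right)} = -5$ ($r{\left(W,p \right)} = 0 - \left(2 + 3\right) = 0 - 5 = -5$)
$5 \left(r{\left(-6,2 \right)} - 16\right) = 5 \left(-5 - 16\right) = 5 \left(-21\right) = -105$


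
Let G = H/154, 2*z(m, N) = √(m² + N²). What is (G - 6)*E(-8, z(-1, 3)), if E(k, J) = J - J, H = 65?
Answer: 0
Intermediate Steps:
z(m, N) = √(N² + m²)/2 (z(m, N) = √(m² + N²)/2 = √(N² + m²)/2)
G = 65/154 ≈ 0.42208
E(k, J) = 0
(G - 6)*E(-8, z(-1, 3)) = (65/154 - 6)*0 = -859/154*0 = 0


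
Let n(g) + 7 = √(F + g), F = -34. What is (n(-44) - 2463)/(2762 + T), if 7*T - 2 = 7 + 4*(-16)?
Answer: -1330/1483 + 7*I*√78/19279 ≈ -0.89683 + 0.0032067*I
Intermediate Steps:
n(g) = -7 + √(-34 + g)
T = -55/7 (T = 2/7 + (7 + 4*(-16))/7 = 2/7 + (7 - 64)/7 = 2/7 + (⅐)*(-57) = 2/7 - 57/7 = -55/7 ≈ -7.8571)
(n(-44) - 2463)/(2762 + T) = ((-7 + √(-34 - 44)) - 2463)/(2762 - 55/7) = ((-7 + √(-78)) - 2463)/(19279/7) = ((-7 + I*√78) - 2463)*(7/19279) = (-2470 + I*√78)*(7/19279) = -1330/1483 + 7*I*√78/19279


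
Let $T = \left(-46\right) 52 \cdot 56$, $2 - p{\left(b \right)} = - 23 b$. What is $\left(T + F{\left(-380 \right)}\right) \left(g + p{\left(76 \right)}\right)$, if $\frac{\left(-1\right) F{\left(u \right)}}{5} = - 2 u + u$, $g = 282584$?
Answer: $-38627342568$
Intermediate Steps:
$p{\left(b \right)} = 2 + 23 b$ ($p{\left(b \right)} = 2 - - 23 b = 2 + 23 b$)
$F{\left(u \right)} = 5 u$ ($F{\left(u \right)} = - 5 \left(- 2 u + u\right) = - 5 \left(- u\right) = 5 u$)
$T = -133952$ ($T = \left(-2392\right) 56 = -133952$)
$\left(T + F{\left(-380 \right)}\right) \left(g + p{\left(76 \right)}\right) = \left(-133952 + 5 \left(-380\right)\right) \left(282584 + \left(2 + 23 \cdot 76\right)\right) = \left(-133952 - 1900\right) \left(282584 + \left(2 + 1748\right)\right) = - 135852 \left(282584 + 1750\right) = \left(-135852\right) 284334 = -38627342568$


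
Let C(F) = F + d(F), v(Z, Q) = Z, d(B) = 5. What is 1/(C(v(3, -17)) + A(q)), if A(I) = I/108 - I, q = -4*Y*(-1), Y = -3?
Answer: 9/179 ≈ 0.050279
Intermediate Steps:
C(F) = 5 + F (C(F) = F + 5 = 5 + F)
q = -12 (q = -4*(-3)*(-1) = 12*(-1) = -12)
A(I) = -107*I/108 (A(I) = I*(1/108) - I = I/108 - I = -107*I/108)
1/(C(v(3, -17)) + A(q)) = 1/((5 + 3) - 107/108*(-12)) = 1/(8 + 107/9) = 1/(179/9) = 9/179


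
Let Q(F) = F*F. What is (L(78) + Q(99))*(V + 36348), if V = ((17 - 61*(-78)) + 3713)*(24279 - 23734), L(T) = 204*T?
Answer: 119881925604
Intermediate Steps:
Q(F) = F**2
V = 4625960 (V = ((17 + 4758) + 3713)*545 = (4775 + 3713)*545 = 8488*545 = 4625960)
(L(78) + Q(99))*(V + 36348) = (204*78 + 99**2)*(4625960 + 36348) = (15912 + 9801)*4662308 = 25713*4662308 = 119881925604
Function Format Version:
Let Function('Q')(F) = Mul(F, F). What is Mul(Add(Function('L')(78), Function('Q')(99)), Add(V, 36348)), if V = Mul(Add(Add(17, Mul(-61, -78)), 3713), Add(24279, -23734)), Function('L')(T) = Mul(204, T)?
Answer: 119881925604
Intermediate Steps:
Function('Q')(F) = Pow(F, 2)
V = 4625960 (V = Mul(Add(Add(17, 4758), 3713), 545) = Mul(Add(4775, 3713), 545) = Mul(8488, 545) = 4625960)
Mul(Add(Function('L')(78), Function('Q')(99)), Add(V, 36348)) = Mul(Add(Mul(204, 78), Pow(99, 2)), Add(4625960, 36348)) = Mul(Add(15912, 9801), 4662308) = Mul(25713, 4662308) = 119881925604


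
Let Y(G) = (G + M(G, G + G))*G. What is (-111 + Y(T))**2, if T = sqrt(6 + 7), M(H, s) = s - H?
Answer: 7225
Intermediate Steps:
T = sqrt(13) ≈ 3.6056
Y(G) = 2*G**2 (Y(G) = (G + ((G + G) - G))*G = (G + (2*G - G))*G = (G + G)*G = (2*G)*G = 2*G**2)
(-111 + Y(T))**2 = (-111 + 2*(sqrt(13))**2)**2 = (-111 + 2*13)**2 = (-111 + 26)**2 = (-85)**2 = 7225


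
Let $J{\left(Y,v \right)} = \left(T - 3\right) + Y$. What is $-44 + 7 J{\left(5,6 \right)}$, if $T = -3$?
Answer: $-51$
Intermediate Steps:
$J{\left(Y,v \right)} = -6 + Y$ ($J{\left(Y,v \right)} = \left(-3 - 3\right) + Y = -6 + Y$)
$-44 + 7 J{\left(5,6 \right)} = -44 + 7 \left(-6 + 5\right) = -44 + 7 \left(-1\right) = -44 - 7 = -51$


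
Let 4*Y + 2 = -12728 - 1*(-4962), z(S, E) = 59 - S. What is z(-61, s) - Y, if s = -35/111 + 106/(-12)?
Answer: 2062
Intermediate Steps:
s = -677/74 (s = -35*1/111 + 106*(-1/12) = -35/111 - 53/6 = -677/74 ≈ -9.1487)
Y = -1942 (Y = -½ + (-12728 - 1*(-4962))/4 = -½ + (-12728 + 4962)/4 = -½ + (¼)*(-7766) = -½ - 3883/2 = -1942)
z(-61, s) - Y = (59 - 1*(-61)) - 1*(-1942) = (59 + 61) + 1942 = 120 + 1942 = 2062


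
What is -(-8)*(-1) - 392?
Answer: -400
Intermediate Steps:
-(-8)*(-1) - 392 = -2*(-4)*(-1) - 392 = 8*(-1) - 392 = -8 - 392 = -400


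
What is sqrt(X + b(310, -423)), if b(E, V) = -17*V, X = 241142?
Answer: sqrt(248333) ≈ 498.33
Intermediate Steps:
sqrt(X + b(310, -423)) = sqrt(241142 - 17*(-423)) = sqrt(241142 + 7191) = sqrt(248333)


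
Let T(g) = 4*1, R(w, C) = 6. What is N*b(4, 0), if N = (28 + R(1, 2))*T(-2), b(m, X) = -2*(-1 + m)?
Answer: -816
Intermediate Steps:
b(m, X) = 2 - 2*m
T(g) = 4
N = 136 (N = (28 + 6)*4 = 34*4 = 136)
N*b(4, 0) = 136*(2 - 2*4) = 136*(2 - 8) = 136*(-6) = -816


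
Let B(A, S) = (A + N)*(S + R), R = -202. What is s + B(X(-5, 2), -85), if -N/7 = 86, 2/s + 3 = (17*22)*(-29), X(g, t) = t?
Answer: 1868197798/10849 ≈ 1.7220e+5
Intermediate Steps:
s = -2/10849 (s = 2/(-3 + (17*22)*(-29)) = 2/(-3 + 374*(-29)) = 2/(-3 - 10846) = 2/(-10849) = 2*(-1/10849) = -2/10849 ≈ -0.00018435)
N = -602 (N = -7*86 = -602)
B(A, S) = (-602 + A)*(-202 + S) (B(A, S) = (A - 602)*(S - 202) = (-602 + A)*(-202 + S))
s + B(X(-5, 2), -85) = -2/10849 + (121604 - 602*(-85) - 202*2 + 2*(-85)) = -2/10849 + (121604 + 51170 - 404 - 170) = -2/10849 + 172200 = 1868197798/10849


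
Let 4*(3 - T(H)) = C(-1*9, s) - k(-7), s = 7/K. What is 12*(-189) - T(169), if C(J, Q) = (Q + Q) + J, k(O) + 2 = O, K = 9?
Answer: -40871/18 ≈ -2270.6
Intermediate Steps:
k(O) = -2 + O
s = 7/9 ≈ 0.77778
C(J, Q) = J + 2*Q (C(J, Q) = 2*Q + J = J + 2*Q)
T(H) = 47/18 (T(H) = 3 - ((-1*9 + 2*(7/9)) - (-2 - 7))/4 = 3 - ((-9 + 14/9) - 1*(-9))/4 = 3 - (-67/9 + 9)/4 = 3 - 1/4*14/9 = 3 - 7/18 = 47/18)
12*(-189) - T(169) = 12*(-189) - 1*47/18 = -2268 - 47/18 = -40871/18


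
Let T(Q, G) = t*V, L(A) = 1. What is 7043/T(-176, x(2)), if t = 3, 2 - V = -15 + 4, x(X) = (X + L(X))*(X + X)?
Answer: 7043/39 ≈ 180.59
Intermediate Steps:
x(X) = 2*X*(1 + X) (x(X) = (X + 1)*(X + X) = (1 + X)*(2*X) = 2*X*(1 + X))
V = 13 (V = 2 - (-15 + 4) = 2 - 1*(-11) = 2 + 11 = 13)
T(Q, G) = 39 (T(Q, G) = 3*13 = 39)
7043/T(-176, x(2)) = 7043/39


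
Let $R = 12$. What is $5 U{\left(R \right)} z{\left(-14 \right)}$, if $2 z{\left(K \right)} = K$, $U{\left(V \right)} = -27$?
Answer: $945$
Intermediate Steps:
$z{\left(K \right)} = \frac{K}{2}$
$5 U{\left(R \right)} z{\left(-14 \right)} = 5 \left(-27\right) \frac{1}{2} \left(-14\right) = \left(-135\right) \left(-7\right) = 945$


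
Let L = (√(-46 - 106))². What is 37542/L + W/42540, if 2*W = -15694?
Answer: -99889339/404130 ≈ -247.17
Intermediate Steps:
W = -7847 (W = (½)*(-15694) = -7847)
L = -152 (L = (√(-152))² = (2*I*√38)² = -152)
37542/L + W/42540 = 37542/(-152) - 7847/42540 = 37542*(-1/152) - 7847*1/42540 = -18771/76 - 7847/42540 = -99889339/404130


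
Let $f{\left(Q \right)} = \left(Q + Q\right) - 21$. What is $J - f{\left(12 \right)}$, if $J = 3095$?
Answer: $3092$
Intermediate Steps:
$f{\left(Q \right)} = -21 + 2 Q$ ($f{\left(Q \right)} = 2 Q - 21 = -21 + 2 Q$)
$J - f{\left(12 \right)} = 3095 - \left(-21 + 2 \cdot 12\right) = 3095 - \left(-21 + 24\right) = 3095 - 3 = 3092$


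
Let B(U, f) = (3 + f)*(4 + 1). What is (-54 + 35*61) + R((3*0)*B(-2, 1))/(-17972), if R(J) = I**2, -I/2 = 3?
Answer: 9349924/4493 ≈ 2081.0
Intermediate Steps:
B(U, f) = 15 + 5*f (B(U, f) = (3 + f)*5 = 15 + 5*f)
I = -6 (I = -2*3 = -6)
R(J) = 36 (R(J) = (-6)**2 = 36)
(-54 + 35*61) + R((3*0)*B(-2, 1))/(-17972) = (-54 + 35*61) + 36/(-17972) = (-54 + 2135) + 36*(-1/17972) = 2081 - 9/4493 = 9349924/4493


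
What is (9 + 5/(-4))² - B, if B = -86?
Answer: 2337/16 ≈ 146.06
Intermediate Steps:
(9 + 5/(-4))² - B = (9 + 5/(-4))² - 1*(-86) = (9 + 5*(-¼))² + 86 = (9 - 5/4)² + 86 = (31/4)² + 86 = 961/16 + 86 = 2337/16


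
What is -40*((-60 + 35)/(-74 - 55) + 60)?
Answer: -310600/129 ≈ -2407.8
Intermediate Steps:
-40*((-60 + 35)/(-74 - 55) + 60) = -40*(-25/(-129) + 60) = -40*(-25*(-1/129) + 60) = -40*(25/129 + 60) = -40*7765/129 = -310600/129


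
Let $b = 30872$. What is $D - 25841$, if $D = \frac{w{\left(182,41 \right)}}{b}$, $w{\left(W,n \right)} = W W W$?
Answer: $- \frac{98966848}{3859} \approx -25646.0$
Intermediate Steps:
$w{\left(W,n \right)} = W^{3}$ ($w{\left(W,n \right)} = W^{2} W = W^{3}$)
$D = \frac{753571}{3859}$ ($D = \frac{182^{3}}{30872} = 6028568 \cdot \frac{1}{30872} = \frac{753571}{3859} \approx 195.28$)
$D - 25841 = \frac{753571}{3859} - 25841 = - \frac{98966848}{3859}$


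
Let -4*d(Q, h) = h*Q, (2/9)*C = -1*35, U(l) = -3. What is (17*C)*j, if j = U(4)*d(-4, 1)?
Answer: 16065/2 ≈ 8032.5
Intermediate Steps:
C = -315/2 (C = 9*(-1*35)/2 = (9/2)*(-35) = -315/2 ≈ -157.50)
d(Q, h) = -Q*h/4 (d(Q, h) = -h*Q/4 = -Q*h/4)
j = -3 (j = -(-3)*(-4)/4 = -3*1 = -3)
(17*C)*j = (17*(-315/2))*(-3) = -5355/2*(-3) = 16065/2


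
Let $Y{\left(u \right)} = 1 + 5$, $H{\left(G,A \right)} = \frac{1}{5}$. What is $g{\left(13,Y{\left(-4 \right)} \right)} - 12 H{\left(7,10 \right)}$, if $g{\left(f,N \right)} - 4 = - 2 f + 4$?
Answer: $- \frac{102}{5} \approx -20.4$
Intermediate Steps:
$H{\left(G,A \right)} = \frac{1}{5}$
$Y{\left(u \right)} = 6$
$g{\left(f,N \right)} = 8 - 2 f$ ($g{\left(f,N \right)} = 4 - \left(-4 + 2 f\right) = 8 - 2 f$)
$g{\left(13,Y{\left(-4 \right)} \right)} - 12 H{\left(7,10 \right)} = \left(8 - 26\right) - \frac{12}{5} = -18 - \frac{12}{5} = - \frac{102}{5}$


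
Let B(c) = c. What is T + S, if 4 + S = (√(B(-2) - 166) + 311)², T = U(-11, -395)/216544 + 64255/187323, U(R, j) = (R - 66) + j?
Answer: 489549470717519/5070458964 + 1244*I*√42 ≈ 96549.0 + 8062.0*I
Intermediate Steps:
U(R, j) = -66 + R + j (U(R, j) = (-66 + R) + j = -66 + R + j)
T = 1728202283/5070458964 (T = (-66 - 11 - 395)/216544 + 64255/187323 = -472*1/216544 + 64255*(1/187323) = -59/27068 + 64255/187323 = 1728202283/5070458964 ≈ 0.34084)
S = -4 + (311 + 2*I*√42)² (S = -4 + (√(-2 - 166) + 311)² = -4 + (√(-168) + 311)² = -4 + (2*I*√42 + 311)² = -4 + (311 + 2*I*√42)² ≈ 96549.0 + 8062.0*I)
T + S = 1728202283/5070458964 + (96549 + 1244*I*√42) = 489549470717519/5070458964 + 1244*I*√42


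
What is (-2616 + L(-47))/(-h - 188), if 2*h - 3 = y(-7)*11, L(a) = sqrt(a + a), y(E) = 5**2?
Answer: 8 - I*sqrt(94)/327 ≈ 8.0 - 0.029649*I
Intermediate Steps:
y(E) = 25
L(a) = sqrt(2)*sqrt(a) (L(a) = sqrt(2*a) = sqrt(2)*sqrt(a))
h = 139 (h = 3/2 + (25*11)/2 = 3/2 + (1/2)*275 = 3/2 + 275/2 = 139)
(-2616 + L(-47))/(-h - 188) = (-2616 + sqrt(2)*sqrt(-47))/(-1*139 - 188) = (-2616 + sqrt(2)*(I*sqrt(47)))/(-139 - 188) = (-2616 + I*sqrt(94))/(-327) = (-2616 + I*sqrt(94))*(-1/327) = 8 - I*sqrt(94)/327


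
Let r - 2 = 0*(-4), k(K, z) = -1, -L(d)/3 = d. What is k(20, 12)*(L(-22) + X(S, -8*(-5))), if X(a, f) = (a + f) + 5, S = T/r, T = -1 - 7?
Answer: -107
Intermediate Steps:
L(d) = -3*d
r = 2 (r = 2 + 0*(-4) = 2 + 0 = 2)
T = -8
S = -4 (S = -8/2 = -8*½ = -4)
X(a, f) = 5 + a + f
k(20, 12)*(L(-22) + X(S, -8*(-5))) = -(-3*(-22) + (5 - 4 - 8*(-5))) = -(66 + (5 - 4 + 40)) = -(66 + 41) = -1*107 = -107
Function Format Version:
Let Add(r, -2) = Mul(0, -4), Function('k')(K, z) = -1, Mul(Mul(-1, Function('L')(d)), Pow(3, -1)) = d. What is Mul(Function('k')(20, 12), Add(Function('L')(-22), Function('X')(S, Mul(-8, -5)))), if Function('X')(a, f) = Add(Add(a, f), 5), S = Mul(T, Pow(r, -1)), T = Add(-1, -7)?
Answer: -107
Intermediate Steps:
Function('L')(d) = Mul(-3, d)
r = 2 (r = Add(2, Mul(0, -4)) = Add(2, 0) = 2)
T = -8
S = -4 (S = Mul(-8, Pow(2, -1)) = Mul(-8, Rational(1, 2)) = -4)
Function('X')(a, f) = Add(5, a, f)
Mul(Function('k')(20, 12), Add(Function('L')(-22), Function('X')(S, Mul(-8, -5)))) = Mul(-1, Add(Mul(-3, -22), Add(5, -4, Mul(-8, -5)))) = Mul(-1, Add(66, Add(5, -4, 40))) = Mul(-1, Add(66, 41)) = Mul(-1, 107) = -107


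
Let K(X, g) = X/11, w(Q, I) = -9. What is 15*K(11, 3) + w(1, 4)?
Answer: 6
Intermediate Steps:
K(X, g) = X/11 (K(X, g) = X*(1/11) = X/11)
15*K(11, 3) + w(1, 4) = 15*((1/11)*11) - 9 = 15*1 - 9 = 15 - 9 = 6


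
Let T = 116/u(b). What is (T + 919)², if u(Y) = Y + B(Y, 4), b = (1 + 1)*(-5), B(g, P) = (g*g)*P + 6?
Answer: 8282820100/9801 ≈ 8.4510e+5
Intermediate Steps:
B(g, P) = 6 + P*g² (B(g, P) = g²*P + 6 = P*g² + 6 = 6 + P*g²)
b = -10 (b = 2*(-5) = -10)
u(Y) = 6 + Y + 4*Y² (u(Y) = Y + (6 + 4*Y²) = 6 + Y + 4*Y²)
T = 29/99 (T = 116/(6 - 10 + 4*(-10)²) = 116/(6 - 10 + 4*100) = 116/(6 - 10 + 400) = 116/396 = 116*(1/396) = 29/99 ≈ 0.29293)
(T + 919)² = (29/99 + 919)² = (91010/99)² = 8282820100/9801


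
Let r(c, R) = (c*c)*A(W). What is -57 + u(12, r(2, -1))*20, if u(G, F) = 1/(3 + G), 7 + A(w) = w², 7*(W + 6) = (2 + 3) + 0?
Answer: -167/3 ≈ -55.667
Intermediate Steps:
W = -37/7 (W = -6 + ((2 + 3) + 0)/7 = -6 + (5 + 0)/7 = -6 + (⅐)*5 = -6 + 5/7 = -37/7 ≈ -5.2857)
A(w) = -7 + w²
r(c, R) = 1026*c²/49 (r(c, R) = (c*c)*(-7 + (-37/7)²) = c²*(-7 + 1369/49) = c²*(1026/49) = 1026*c²/49)
-57 + u(12, r(2, -1))*20 = -57 + 20/(3 + 12) = -57 + 20/15 = -57 + (1/15)*20 = -57 + 4/3 = -167/3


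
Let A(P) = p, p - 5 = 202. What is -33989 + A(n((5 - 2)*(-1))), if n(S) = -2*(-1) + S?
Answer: -33782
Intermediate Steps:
p = 207 (p = 5 + 202 = 207)
n(S) = 2 + S
A(P) = 207
-33989 + A(n((5 - 2)*(-1))) = -33989 + 207 = -33782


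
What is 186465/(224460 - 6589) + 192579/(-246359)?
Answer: 3979951626/53674481689 ≈ 0.074150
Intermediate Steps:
186465/(224460 - 6589) + 192579/(-246359) = 186465/217871 + 192579*(-1/246359) = 186465*(1/217871) - 192579/246359 = 186465/217871 - 192579/246359 = 3979951626/53674481689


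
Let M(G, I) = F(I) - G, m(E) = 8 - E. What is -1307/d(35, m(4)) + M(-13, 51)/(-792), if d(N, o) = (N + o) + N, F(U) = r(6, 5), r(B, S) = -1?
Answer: -21584/1221 ≈ -17.677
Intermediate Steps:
F(U) = -1
d(N, o) = o + 2*N
M(G, I) = -1 - G
-1307/d(35, m(4)) + M(-13, 51)/(-792) = -1307/((8 - 1*4) + 2*35) + (-1 - 1*(-13))/(-792) = -1307/((8 - 4) + 70) + (-1 + 13)*(-1/792) = -1307/(4 + 70) + 12*(-1/792) = -1307/74 - 1/66 = -21584/1221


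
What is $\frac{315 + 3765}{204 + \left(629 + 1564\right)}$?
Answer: $\frac{80}{47} \approx 1.7021$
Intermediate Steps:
$\frac{315 + 3765}{204 + \left(629 + 1564\right)} = \frac{4080}{204 + 2193} = \frac{4080}{2397} = 4080 \cdot \frac{1}{2397} = \frac{80}{47}$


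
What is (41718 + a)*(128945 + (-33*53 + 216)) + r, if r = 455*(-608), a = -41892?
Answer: -22446328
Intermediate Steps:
r = -276640
(41718 + a)*(128945 + (-33*53 + 216)) + r = (41718 - 41892)*(128945 + (-33*53 + 216)) - 276640 = -174*(128945 + (-1749 + 216)) - 276640 = -174*(128945 - 1533) - 276640 = -174*127412 - 276640 = -22169688 - 276640 = -22446328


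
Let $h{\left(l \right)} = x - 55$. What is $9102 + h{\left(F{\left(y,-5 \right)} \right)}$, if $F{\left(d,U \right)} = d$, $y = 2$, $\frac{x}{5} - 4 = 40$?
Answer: $9267$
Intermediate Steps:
$x = 220$ ($x = 20 + 5 \cdot 40 = 20 + 200 = 220$)
$h{\left(l \right)} = 165$ ($h{\left(l \right)} = 220 - 55 = 165$)
$9102 + h{\left(F{\left(y,-5 \right)} \right)} = 9102 + 165 = 9267$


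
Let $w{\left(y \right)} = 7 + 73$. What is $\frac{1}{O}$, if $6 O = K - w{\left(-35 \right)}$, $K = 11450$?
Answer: $\frac{1}{1895} \approx 0.0005277$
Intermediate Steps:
$w{\left(y \right)} = 80$
$O = 1895$ ($O = \frac{11450 - 80}{6} = \frac{1}{6} \cdot 11370 = 1895$)
$\frac{1}{O} = \frac{1}{1895}$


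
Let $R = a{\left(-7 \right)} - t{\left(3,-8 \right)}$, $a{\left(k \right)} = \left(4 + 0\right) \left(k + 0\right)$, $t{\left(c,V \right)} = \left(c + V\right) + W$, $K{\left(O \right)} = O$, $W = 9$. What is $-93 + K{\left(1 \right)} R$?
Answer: $-125$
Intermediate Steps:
$t{\left(c,V \right)} = 9 + V + c$ ($t{\left(c,V \right)} = \left(c + V\right) + 9 = \left(V + c\right) + 9 = 9 + V + c$)
$a{\left(k \right)} = 4 k$
$R = -32$ ($R = 4 \left(-7\right) - \left(9 - 8 + 3\right) = -28 - 4 = -32$)
$-93 + K{\left(1 \right)} R = -93 + 1 \left(-32\right) = -93 - 32 = -125$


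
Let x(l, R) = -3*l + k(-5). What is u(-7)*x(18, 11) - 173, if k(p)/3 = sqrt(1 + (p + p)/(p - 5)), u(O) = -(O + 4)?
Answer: -335 + 9*sqrt(2) ≈ -322.27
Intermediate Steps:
u(O) = -4 - O (u(O) = -(4 + O) = -4 - O)
k(p) = 3*sqrt(1 + 2*p/(-5 + p)) (k(p) = 3*sqrt(1 + (p + p)/(p - 5)) = 3*sqrt(1 + (2*p)/(-5 + p)) = 3*sqrt(1 + 2*p/(-5 + p)))
x(l, R) = -3*l + 3*sqrt(2) (x(l, R) = -3*l + 3*sqrt((-5 + 3*(-5))/(-5 - 5)) = -3*l + 3*sqrt((-5 - 15)/(-10)) = -3*l + 3*sqrt(-1/10*(-20)) = -3*l + 3*sqrt(2))
u(-7)*x(18, 11) - 173 = (-4 - 1*(-7))*(-3*18 + 3*sqrt(2)) - 173 = (-4 + 7)*(-54 + 3*sqrt(2)) - 173 = 3*(-54 + 3*sqrt(2)) - 173 = (-162 + 9*sqrt(2)) - 173 = -335 + 9*sqrt(2)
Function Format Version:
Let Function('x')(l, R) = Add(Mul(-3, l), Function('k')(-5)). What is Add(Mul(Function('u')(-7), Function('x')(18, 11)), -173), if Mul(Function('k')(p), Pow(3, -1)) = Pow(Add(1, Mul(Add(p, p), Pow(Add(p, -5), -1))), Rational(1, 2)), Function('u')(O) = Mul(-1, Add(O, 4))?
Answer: Add(-335, Mul(9, Pow(2, Rational(1, 2)))) ≈ -322.27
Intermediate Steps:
Function('u')(O) = Add(-4, Mul(-1, O)) (Function('u')(O) = Mul(-1, Add(4, O)) = Add(-4, Mul(-1, O)))
Function('k')(p) = Mul(3, Pow(Add(1, Mul(2, p, Pow(Add(-5, p), -1))), Rational(1, 2))) (Function('k')(p) = Mul(3, Pow(Add(1, Mul(Add(p, p), Pow(Add(p, -5), -1))), Rational(1, 2))) = Mul(3, Pow(Add(1, Mul(Mul(2, p), Pow(Add(-5, p), -1))), Rational(1, 2))) = Mul(3, Pow(Add(1, Mul(2, p, Pow(Add(-5, p), -1))), Rational(1, 2))))
Function('x')(l, R) = Add(Mul(-3, l), Mul(3, Pow(2, Rational(1, 2)))) (Function('x')(l, R) = Add(Mul(-3, l), Mul(3, Pow(Mul(Pow(Add(-5, -5), -1), Add(-5, Mul(3, -5))), Rational(1, 2)))) = Add(Mul(-3, l), Mul(3, Pow(Mul(Pow(-10, -1), Add(-5, -15)), Rational(1, 2)))) = Add(Mul(-3, l), Mul(3, Pow(Mul(Rational(-1, 10), -20), Rational(1, 2)))) = Add(Mul(-3, l), Mul(3, Pow(2, Rational(1, 2)))))
Add(Mul(Function('u')(-7), Function('x')(18, 11)), -173) = Add(Mul(Add(-4, Mul(-1, -7)), Add(Mul(-3, 18), Mul(3, Pow(2, Rational(1, 2))))), -173) = Add(Mul(Add(-4, 7), Add(-54, Mul(3, Pow(2, Rational(1, 2))))), -173) = Add(Mul(3, Add(-54, Mul(3, Pow(2, Rational(1, 2))))), -173) = Add(Add(-162, Mul(9, Pow(2, Rational(1, 2)))), -173) = Add(-335, Mul(9, Pow(2, Rational(1, 2))))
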